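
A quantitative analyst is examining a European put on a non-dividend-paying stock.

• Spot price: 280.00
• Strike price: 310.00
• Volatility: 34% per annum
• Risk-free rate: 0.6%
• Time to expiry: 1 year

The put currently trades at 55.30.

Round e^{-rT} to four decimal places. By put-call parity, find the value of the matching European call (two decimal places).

27.16

e^(−rT) = e^(−0.006·1) = 0.9940
Put-call parity: C − P = S − K·e^(−rT) = 280 − 310·0.9940 = 280 − 308.1400 = -28.1400
C = P + (C − P) = 55.30 + (-28.1400) = 27.1600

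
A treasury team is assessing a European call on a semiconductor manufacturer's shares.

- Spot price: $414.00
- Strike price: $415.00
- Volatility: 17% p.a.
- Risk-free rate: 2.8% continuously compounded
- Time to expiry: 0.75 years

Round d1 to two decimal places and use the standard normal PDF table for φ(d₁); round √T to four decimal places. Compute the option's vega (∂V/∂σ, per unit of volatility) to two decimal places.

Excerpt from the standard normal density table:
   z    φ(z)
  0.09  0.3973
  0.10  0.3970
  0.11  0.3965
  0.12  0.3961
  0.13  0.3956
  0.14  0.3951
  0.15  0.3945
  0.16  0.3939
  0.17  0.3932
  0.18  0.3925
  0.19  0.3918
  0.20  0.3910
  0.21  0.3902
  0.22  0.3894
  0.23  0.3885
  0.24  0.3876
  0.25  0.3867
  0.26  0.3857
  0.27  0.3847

σ√T = 0.17 × 0.8660 = 0.1472
d₁ = [ln(414/415) + (0.028 + ½·0.17²)·0.75] / (σ√T) = (-0.0024 + 0.0318) / 0.1472 = 0.1999 ⇒ 0.20
√T = √0.75 = 0.8660
φ(d₁) = φ(0.20) = 0.3910
vega = S·φ(d₁)·√T = 414·0.3910·0.8660 = 140.1829

140.18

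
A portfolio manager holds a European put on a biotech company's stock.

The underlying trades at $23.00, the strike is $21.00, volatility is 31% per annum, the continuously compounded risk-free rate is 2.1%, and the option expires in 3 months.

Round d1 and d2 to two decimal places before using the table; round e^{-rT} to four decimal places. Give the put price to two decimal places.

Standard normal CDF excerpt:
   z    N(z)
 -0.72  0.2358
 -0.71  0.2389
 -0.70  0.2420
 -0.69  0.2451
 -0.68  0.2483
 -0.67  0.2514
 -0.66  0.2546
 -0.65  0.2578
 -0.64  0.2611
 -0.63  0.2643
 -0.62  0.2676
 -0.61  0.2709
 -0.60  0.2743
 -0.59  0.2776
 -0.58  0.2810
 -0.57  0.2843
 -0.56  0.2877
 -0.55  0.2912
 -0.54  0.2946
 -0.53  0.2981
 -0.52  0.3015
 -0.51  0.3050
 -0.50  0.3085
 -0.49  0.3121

T = 0.25;  σ√T = 0.1550
d₁ = [ln(23/21) + (0.021 + 0.31²/2)·0.25] / 0.1550 = [0.0910 + 0.0173] / 0.1550 = 0.6983 which rounds to 0.70
d₂ = d₁ − σ√T = 0.6983 − 0.1550 = 0.5433 which rounds to 0.54
e^(−rT) = e^(−0.021·0.25) = 0.9948
P = 21·0.9948·N(-0.54) − 23·N(-0.70) = 21·0.9948·0.2946 − 23·0.2420 = 6.1544 − 5.5660 = 0.5884

$0.59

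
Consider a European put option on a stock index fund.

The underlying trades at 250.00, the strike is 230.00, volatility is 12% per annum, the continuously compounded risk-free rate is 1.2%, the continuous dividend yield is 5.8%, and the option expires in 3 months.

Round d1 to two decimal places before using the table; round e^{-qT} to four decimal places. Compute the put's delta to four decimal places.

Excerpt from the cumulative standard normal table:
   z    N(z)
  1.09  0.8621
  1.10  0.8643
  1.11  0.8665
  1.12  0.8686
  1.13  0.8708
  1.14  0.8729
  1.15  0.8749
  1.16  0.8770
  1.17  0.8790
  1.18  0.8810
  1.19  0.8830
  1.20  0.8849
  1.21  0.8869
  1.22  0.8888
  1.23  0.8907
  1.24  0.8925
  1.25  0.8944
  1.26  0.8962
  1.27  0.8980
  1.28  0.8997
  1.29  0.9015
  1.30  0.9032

σ√T = 0.12·√0.25 = 0.0600
d₁ = [ln(250/230) + (0.012 − 0.058 + ½·0.12²)·0.25] / (σ√T) = (0.0834 − 0.0097) / 0.0600 = 1.2280 which rounds to 1.23
N(d₁) = N(1.23) = 0.8907
Δ_put = e^(−qT)·(N(d₁) − 1) = 0.9856·(0.8907 − 1) = -0.1077

-0.1077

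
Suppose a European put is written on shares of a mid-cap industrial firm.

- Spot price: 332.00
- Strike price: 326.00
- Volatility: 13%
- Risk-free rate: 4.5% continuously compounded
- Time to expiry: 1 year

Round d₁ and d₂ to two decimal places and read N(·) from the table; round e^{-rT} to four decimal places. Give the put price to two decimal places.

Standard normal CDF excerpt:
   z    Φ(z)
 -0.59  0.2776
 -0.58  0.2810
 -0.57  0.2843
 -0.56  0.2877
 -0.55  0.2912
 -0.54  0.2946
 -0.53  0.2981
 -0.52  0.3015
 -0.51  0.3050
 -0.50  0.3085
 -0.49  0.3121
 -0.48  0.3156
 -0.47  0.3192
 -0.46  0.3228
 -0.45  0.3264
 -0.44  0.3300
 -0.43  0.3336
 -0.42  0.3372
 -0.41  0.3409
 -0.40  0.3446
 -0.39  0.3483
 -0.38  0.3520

T = 1;  σ√T = 0.1300
ln(S/K) + (r + σ²/2)T = ln(332/326) + (0.045 + 0.13²/2)·1 = 0.0182 + 0.0534 = 0.0717
d₁ = 0.0717 / 0.1300 = 0.5514 ≈ 0.55
d₂ = d₁ − σ√T = 0.5514 − 0.1300 = 0.4214 ≈ 0.42
exp(−rT) = exp(−0.045·1) = 0.9560
N(−d₂) = N(-0.42) = 0.3372;  N(−d₁) = N(-0.55) = 0.2912
P = 326·0.9560·0.3372 − 332·0.2912 = 105.0904 − 96.6784 = 8.4120

8.41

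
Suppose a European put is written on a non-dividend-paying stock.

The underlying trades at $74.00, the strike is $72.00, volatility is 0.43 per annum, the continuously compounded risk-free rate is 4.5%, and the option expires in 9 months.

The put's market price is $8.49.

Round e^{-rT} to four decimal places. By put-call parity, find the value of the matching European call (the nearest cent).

exp(−rT) = exp(−0.045·0.75) = 0.9668
Put-call parity: C − P = S − K·e^(−rT) = 74 − 72·0.9668 = 74 − 69.6096 = 4.3904
C = P + (C − P) = 8.49 + (4.3904) = 12.8804

$12.88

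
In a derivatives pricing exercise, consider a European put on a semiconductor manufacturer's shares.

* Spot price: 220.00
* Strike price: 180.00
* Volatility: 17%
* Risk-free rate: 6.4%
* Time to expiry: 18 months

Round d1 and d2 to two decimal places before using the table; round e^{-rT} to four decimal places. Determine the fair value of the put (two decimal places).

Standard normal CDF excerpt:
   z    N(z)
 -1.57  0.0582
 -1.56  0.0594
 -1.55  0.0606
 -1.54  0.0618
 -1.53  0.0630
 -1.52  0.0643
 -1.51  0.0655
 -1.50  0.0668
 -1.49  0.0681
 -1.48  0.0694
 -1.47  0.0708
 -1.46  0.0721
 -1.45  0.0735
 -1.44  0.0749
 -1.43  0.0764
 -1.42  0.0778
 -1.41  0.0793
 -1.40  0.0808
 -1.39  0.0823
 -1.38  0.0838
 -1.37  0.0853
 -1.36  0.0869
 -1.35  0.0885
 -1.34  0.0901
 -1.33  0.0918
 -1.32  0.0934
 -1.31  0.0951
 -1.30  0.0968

σ√T = 0.17·√1.5 = 0.2082
d₁ = [ln(220/180) + (0.064 + ½·0.17²)·1.5] / (σ√T) = (0.2007 + 0.1177) / 0.2082 = 1.5290 ≈ 1.53
d₂ = 1.5290 − 0.2082 = 1.3208 ≈ 1.32
e^(−rT) = e^(−0.064·1.5) = 0.9085
N(−d₂) = N(-1.32) = 0.0934;  N(−d₁) = N(-1.53) = 0.0630
P = 180·0.9085·0.0934 − 220·0.0630 = 15.2737 − 13.8600 = 1.4137

1.41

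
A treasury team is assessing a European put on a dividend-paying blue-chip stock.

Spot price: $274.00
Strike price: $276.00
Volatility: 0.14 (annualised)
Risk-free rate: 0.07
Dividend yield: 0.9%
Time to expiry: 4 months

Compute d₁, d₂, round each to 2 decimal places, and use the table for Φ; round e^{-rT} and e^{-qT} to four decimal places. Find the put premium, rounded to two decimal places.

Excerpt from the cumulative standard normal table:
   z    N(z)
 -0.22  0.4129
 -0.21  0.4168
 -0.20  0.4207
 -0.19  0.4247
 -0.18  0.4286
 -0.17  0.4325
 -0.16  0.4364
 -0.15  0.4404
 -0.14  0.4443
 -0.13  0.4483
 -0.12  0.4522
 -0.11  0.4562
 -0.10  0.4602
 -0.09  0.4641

T = 0.3333;  σ√T = 0.0808
d₁ = [ln(274/276) + (0.07 − 0.009 + ½·0.14²)·0.3333] / (σ√T) = (-0.0073 + 0.0236) / 0.0808 = 0.2020 ≈ 0.20
d₂ = 0.2020 − 0.0808 = 0.1212 ≈ 0.12
exp(−qT) = exp(−0.009·0.3333) = 0.9970;  exp(−rT) = exp(−0.07·0.3333) = 0.9769
N(−d₂) = N(-0.12) = 0.4522;  N(−d₁) = N(-0.20) = 0.4207
P = 276·0.9769·0.4522 − 274·0.9970·0.4207 = 121.9242 − 114.9260 = 6.9982

$7.00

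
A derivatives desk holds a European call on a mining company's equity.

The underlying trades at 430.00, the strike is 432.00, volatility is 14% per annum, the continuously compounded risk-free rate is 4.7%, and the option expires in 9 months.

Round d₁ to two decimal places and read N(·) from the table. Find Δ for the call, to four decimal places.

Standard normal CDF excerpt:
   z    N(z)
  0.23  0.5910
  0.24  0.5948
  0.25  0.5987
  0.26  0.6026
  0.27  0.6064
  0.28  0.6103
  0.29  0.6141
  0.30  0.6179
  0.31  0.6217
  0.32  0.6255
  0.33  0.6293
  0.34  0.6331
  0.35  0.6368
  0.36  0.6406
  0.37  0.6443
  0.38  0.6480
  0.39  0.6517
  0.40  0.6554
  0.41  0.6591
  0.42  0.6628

0.6217

σ√T = 0.14·√0.75 = 0.1212
d₁ = [ln(430/432) + (0.047 + 0.14²/2)·0.75] / 0.1212 = [-0.0046 + 0.0426] / 0.1212 = 0.3131 ⇒ 0.31
N(d₁) = N(0.31) = 0.6217
Δ_call = N(d₁) = 0.6217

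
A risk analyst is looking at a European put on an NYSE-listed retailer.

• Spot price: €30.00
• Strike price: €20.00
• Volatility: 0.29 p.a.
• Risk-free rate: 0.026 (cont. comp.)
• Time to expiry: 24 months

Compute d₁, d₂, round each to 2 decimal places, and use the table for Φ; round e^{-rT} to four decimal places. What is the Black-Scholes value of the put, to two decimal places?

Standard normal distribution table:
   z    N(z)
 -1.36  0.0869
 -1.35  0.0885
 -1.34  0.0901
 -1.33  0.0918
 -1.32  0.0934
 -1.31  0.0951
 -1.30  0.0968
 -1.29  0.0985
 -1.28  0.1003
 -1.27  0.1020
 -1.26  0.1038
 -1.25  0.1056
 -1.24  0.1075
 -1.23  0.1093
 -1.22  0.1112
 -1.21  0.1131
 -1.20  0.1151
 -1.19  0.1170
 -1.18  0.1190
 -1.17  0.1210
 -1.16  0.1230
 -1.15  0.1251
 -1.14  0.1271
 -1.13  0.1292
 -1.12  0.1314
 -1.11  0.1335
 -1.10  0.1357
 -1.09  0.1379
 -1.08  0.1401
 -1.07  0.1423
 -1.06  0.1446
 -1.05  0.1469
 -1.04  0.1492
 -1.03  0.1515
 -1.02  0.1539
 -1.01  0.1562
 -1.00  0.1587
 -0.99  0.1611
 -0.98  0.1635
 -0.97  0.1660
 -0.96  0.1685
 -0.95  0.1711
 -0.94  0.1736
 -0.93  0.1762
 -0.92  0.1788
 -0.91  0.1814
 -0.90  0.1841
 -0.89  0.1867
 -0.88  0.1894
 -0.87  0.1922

σ√T = 0.29·√2 = 0.4101
ln(S/K) + (r + σ²/2)T = ln(30/20) + (0.026 + 0.29²/2)·2 = 0.4055 + 0.1361 = 0.5416
d₁ = 0.5416 / 0.4101 = 1.3205 ≈ 1.32
d₂ = d₁ − σ√T = 1.3205 − 0.4101 = 0.9104 ≈ 0.91
e^(−rT) = e^(−0.026·2) = 0.9493
N(−d₂) = N(-0.91) = 0.1814;  N(−d₁) = N(-1.32) = 0.0934
P = 20·0.9493·0.1814 − 30·0.0934 = 3.4441 − 2.8020 = 0.6421

€0.64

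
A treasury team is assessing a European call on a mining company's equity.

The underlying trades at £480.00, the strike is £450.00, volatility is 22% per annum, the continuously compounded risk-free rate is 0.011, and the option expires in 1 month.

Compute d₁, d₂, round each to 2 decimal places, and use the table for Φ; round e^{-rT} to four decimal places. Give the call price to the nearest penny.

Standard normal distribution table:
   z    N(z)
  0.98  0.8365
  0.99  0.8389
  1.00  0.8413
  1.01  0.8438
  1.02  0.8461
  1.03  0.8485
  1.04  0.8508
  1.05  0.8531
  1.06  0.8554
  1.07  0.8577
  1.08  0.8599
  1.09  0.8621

£32.35

σ√T = 0.22 × 0.2887 = 0.0635
d₁ = [ln(480/450) + (0.011 + 0.22²/2)·0.08333] / 0.0635 = [0.0645 + 0.0029] / 0.0635 = 1.0624 which rounds to 1.06
d₂ = d₁ − σ√T = 1.0624 − 0.0635 = 0.9989 which rounds to 1.00
e^(−rT) = e^(−0.011·0.08333) = 0.9991
N(d₁) = N(1.06) = 0.8554;  N(d₂) = N(1.00) = 0.8413
C = 480·0.8554 − 450·0.9991·0.8413 = 410.5920 − 378.2443 = 32.3477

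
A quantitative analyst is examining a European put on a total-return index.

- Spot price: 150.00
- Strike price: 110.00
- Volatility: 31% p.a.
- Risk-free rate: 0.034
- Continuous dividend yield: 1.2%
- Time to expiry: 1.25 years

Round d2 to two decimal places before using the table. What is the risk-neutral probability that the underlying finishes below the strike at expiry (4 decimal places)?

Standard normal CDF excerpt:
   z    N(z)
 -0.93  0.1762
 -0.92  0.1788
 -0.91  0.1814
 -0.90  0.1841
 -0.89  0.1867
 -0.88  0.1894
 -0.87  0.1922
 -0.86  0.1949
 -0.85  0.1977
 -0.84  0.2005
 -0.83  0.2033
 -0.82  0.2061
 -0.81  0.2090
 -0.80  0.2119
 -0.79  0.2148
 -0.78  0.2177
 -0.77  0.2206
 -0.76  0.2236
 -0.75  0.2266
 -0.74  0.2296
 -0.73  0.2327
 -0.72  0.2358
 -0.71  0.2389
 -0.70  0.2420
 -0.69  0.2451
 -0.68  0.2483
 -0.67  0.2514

T = 1.25;  σ√T = 0.3466
d₁ = [ln(150/110) + (0.034 − 0.012 + 0.31²/2)·1.25] / 0.3466 = [0.3102 + 0.0876] / 0.3466 = 1.1475 which rounds to 1.15
d₂ = d₁ − σ√T = 1.1475 − 0.3466 = 0.8009 which rounds to 0.80
Pr(exercise) under Q = N(−d₂) = N(-0.80) = 0.2119

0.2119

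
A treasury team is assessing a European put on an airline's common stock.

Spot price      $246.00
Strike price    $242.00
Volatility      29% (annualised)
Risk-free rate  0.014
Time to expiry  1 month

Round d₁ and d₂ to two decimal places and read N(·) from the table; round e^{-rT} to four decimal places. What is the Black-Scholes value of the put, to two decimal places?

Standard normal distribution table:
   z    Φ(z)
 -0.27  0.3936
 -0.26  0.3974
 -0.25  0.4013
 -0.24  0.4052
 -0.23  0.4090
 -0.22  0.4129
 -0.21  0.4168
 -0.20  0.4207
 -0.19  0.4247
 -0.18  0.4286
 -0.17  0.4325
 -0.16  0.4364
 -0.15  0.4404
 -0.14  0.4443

$5.82

T = 0.08333;  σ√T = 0.0837
d₁ = [ln(246/242) + (0.014 + 0.29²/2)·0.08333] / 0.0837 = [0.0164 + 0.0047] / 0.0837 = 0.2516 → 0.25
d₂ = d₁ − σ√T = 0.2516 − 0.0837 = 0.1679 → 0.17
e^(−rT) = e^(−0.014·0.08333) = 0.9988
P = 242·0.9988·N(-0.17) − 246·N(-0.25) = 242·0.9988·0.4325 − 246·0.4013 = 104.5394 − 98.7198 = 5.8196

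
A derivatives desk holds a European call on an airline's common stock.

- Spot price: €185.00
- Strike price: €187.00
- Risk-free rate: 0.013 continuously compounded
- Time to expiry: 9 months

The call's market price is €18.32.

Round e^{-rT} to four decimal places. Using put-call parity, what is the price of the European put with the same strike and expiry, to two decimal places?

€18.51

e^(−rT) = e^(−0.013·0.75) = 0.9903
Put-call parity: C − P = S − K·e^(−rT) = 185 − 187·0.9903 = 185 − 185.1861 = -0.1861
P = C − (C − P) = 18.32 − (-0.1861) = 18.5061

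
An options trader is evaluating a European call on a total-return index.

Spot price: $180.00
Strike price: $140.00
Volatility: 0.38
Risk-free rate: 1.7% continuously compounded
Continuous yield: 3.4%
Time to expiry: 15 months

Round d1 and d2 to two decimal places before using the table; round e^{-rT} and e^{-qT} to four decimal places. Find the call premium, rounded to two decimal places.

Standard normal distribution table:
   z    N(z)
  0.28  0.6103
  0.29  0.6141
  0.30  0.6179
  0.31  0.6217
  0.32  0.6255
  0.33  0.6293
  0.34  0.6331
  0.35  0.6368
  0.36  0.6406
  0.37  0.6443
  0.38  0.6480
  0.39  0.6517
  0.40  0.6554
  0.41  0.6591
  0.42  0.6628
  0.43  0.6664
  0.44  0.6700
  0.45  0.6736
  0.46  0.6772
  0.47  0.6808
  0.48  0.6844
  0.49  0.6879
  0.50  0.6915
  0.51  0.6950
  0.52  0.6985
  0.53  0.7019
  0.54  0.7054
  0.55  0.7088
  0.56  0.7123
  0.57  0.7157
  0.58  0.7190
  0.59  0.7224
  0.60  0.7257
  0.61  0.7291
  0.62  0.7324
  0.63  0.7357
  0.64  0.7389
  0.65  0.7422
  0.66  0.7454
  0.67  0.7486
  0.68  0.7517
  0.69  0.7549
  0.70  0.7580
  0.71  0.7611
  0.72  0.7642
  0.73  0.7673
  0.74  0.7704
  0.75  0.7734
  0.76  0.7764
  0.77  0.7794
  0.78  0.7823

$47.17

T = 1.25;  σ√T = 0.4249
d₁ = [ln(180/140) + (0.017 − 0.034 + 0.38²/2)·1.25] / 0.4249 = [0.2513 + 0.0690] / 0.4249 = 0.7539 ⇒ 0.75
d₂ = d₁ − σ√T = 0.7539 − 0.4249 = 0.3291 ⇒ 0.33
e^(−qT) = e^(−0.034·1.25) = 0.9584;  e^(−rT) = e^(−0.017·1.25) = 0.9790
N(d₁) = N(0.75) = 0.7734;  N(d₂) = N(0.33) = 0.6293
C = 180·0.9584·0.7734 − 140·0.9790·0.6293 = 133.4208 − 86.2519 = 47.1689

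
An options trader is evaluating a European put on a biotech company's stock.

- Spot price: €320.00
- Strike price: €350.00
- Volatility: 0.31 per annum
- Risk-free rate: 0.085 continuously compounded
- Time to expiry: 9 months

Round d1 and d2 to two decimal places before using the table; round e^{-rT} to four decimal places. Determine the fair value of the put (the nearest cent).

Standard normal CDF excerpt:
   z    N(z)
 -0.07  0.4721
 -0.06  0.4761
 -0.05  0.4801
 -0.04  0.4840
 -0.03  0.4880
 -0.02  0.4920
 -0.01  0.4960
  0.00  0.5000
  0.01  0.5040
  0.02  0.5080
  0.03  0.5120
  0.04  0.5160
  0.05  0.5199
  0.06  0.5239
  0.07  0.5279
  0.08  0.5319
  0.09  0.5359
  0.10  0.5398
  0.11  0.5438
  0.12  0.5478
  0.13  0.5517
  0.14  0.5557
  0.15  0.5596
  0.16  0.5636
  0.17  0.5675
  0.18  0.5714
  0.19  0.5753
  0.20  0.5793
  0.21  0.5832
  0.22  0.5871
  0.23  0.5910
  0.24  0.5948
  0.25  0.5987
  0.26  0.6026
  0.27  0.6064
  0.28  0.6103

€39.19

σ√T = 0.31·√0.75 = 0.2685
ln(S/K) + (r + σ²/2)T = ln(320/350) + (0.085 + 0.31²/2)·0.75 = -0.0896 + 0.0998 = 0.0102
d₁ = 0.0102 / 0.2685 = 0.0379 which rounds to 0.04
d₂ = d₁ − σ√T = 0.0379 − 0.2685 = -0.2306 which rounds to -0.23
exp(−rT) = exp(−0.085·0.75) = 0.9382
N(−d₂) = N(0.23) = 0.5910;  N(−d₁) = N(-0.04) = 0.4840
P = 350·0.9382·0.5910 − 320·0.4840 = 194.0667 − 154.8800 = 39.1867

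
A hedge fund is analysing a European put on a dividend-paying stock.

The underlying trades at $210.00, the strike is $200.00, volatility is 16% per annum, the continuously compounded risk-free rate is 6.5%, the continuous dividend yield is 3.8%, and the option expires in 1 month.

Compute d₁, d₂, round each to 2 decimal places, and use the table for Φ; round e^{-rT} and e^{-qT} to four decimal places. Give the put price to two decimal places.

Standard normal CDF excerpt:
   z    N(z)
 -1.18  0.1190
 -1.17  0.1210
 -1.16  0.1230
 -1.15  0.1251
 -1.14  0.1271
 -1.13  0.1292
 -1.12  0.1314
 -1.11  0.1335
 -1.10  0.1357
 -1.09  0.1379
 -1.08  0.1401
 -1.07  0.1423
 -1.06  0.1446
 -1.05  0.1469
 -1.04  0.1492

σ√T = 0.16·√0.08333 = 0.0462
ln(S/K) + (r − q + σ²/2)T = ln(210/200) + (0.065 − 0.038 + 0.16²/2)·0.08333 = 0.0488 + 0.0033 = 0.0521
d₁ = 0.0521 / 0.0462 = 1.1281 → 1.13
d₂ = d₁ − σ√T = 1.1281 − 0.0462 = 1.0820 → 1.08
e^(−qT) = e^(−0.038·0.08333) = 0.9968;  e^(−rT) = e^(−0.065·0.08333) = 0.9946
N(−d₂) = N(-1.08) = 0.1401;  N(−d₁) = N(-1.13) = 0.1292
P = 200·0.9946·0.1401 − 210·0.9968·0.1292 = 27.8687 − 27.0452 = 0.8235

$0.82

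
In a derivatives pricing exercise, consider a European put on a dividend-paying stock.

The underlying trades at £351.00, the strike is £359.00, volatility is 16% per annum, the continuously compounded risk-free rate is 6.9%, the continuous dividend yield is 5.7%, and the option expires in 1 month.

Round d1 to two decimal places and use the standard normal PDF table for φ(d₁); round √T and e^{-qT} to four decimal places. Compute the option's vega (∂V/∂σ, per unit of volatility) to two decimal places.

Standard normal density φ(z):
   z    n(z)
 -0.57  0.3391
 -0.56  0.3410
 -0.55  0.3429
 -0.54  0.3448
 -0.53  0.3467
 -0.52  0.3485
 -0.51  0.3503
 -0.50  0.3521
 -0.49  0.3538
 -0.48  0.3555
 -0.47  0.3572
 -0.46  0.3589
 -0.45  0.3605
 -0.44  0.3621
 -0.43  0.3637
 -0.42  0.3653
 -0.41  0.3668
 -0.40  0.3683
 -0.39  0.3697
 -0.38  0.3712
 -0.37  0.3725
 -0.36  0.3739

T = 0.08333;  σ√T = 0.0462
d₁ = [ln(351/359) + (0.069 − 0.057 + 0.16²/2)·0.08333] / 0.0462 = [-0.0225 + 0.0021] / 0.0462 = -0.4432 ≈ -0.44
√T = √0.08333 = 0.2887
φ(d₁) = φ(-0.44) = 0.3621
exp(−qT) = exp(−0.057·0.08333) = 0.9953
vega = S·exp(−qT)·φ(d₁)·√T = 351·0.9953·0.3621·0.2887 = 36.5205

36.52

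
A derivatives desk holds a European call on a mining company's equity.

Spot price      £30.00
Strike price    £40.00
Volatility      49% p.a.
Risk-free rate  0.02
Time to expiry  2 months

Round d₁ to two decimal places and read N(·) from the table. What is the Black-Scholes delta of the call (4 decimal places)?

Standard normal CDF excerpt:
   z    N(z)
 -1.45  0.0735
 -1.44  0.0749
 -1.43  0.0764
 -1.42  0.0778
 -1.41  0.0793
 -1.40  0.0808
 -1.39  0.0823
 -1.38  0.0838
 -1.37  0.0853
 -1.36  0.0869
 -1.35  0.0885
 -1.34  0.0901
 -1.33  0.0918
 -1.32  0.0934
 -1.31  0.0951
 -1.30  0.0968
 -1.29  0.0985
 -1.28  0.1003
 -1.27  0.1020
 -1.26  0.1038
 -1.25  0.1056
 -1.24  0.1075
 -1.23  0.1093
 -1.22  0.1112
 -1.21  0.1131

0.0934

T = 0.1667;  σ√T = 0.2000
d₁ = [ln(30/40) + (0.02 + ½·0.49²)·0.1667] / (σ√T) = (-0.2877 + 0.0233) / 0.2000 = -1.3214 which rounds to -1.32
N(d₁) = N(-1.32) = 0.0934
Δ_call = N(d₁) = 0.0934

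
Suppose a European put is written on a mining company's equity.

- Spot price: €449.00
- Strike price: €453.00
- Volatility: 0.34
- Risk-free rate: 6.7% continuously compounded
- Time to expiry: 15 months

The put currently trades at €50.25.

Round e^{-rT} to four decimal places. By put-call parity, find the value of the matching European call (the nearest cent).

€82.63

exp(−rT) = exp(−0.067·1.25) = 0.9197
Put-call parity: C − P = S − K·e^(−rT) = 449 − 453·0.9197 = 449 − 416.6241 = 32.3759
C = P + (C − P) = 50.25 + (32.3759) = 82.6259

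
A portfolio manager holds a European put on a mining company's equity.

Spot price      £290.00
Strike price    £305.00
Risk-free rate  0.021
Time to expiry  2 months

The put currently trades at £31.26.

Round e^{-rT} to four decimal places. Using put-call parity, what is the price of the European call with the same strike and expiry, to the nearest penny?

£17.33

exp(−rT) = exp(−0.021·0.1667) = 0.9965
Put-call parity: C − P = S − K·e^(−rT) = 290 − 305·0.9965 = 290 − 303.9325 = -13.9325
C = P + (C − P) = 31.26 + (-13.9325) = 17.3275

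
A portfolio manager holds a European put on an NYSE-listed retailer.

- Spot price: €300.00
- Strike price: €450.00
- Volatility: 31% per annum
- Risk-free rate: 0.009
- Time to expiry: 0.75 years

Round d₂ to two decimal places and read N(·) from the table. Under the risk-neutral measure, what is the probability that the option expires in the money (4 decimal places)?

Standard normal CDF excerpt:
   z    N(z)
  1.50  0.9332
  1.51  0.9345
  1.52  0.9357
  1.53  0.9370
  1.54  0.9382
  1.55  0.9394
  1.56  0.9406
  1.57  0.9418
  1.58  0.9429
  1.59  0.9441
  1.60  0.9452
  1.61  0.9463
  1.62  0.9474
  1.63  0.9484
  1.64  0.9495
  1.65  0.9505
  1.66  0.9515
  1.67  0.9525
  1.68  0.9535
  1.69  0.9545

0.9474

σ√T = 0.31·√0.75 = 0.2685
d₁ = [ln(300/450) + (0.009 + ½·0.31²)·0.75] / (σ√T) = (-0.4055 + 0.0428) / 0.2685 = -1.3509 which rounds to -1.35
d₂ = -1.3509 − 0.2685 = -1.6194 which rounds to -1.62
Risk-neutral Pr[S_T < K] = N(−d₂) = N(1.62) = 0.9474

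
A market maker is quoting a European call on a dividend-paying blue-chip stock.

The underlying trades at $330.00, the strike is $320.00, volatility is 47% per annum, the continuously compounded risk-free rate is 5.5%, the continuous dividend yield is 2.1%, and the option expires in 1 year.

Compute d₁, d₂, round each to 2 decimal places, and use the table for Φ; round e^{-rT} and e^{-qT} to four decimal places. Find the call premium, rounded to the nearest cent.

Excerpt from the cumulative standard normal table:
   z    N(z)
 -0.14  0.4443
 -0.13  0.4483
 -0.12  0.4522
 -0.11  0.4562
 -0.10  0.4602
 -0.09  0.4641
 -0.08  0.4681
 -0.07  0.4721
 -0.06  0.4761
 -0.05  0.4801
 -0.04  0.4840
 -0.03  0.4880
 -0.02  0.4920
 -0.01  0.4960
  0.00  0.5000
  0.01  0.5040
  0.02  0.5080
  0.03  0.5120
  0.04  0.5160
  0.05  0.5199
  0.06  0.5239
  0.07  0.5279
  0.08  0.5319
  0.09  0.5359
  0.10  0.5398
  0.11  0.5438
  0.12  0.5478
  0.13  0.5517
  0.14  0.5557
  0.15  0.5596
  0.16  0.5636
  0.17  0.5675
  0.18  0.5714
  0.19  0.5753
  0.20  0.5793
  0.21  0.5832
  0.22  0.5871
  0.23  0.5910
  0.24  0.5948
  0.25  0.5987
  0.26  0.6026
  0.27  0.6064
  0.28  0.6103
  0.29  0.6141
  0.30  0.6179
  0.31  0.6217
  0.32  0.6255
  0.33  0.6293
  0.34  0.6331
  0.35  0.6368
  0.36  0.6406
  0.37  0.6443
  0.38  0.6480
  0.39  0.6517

$68.81

σ√T = 0.47·√1 = 0.4700
d₁ = [ln(330/320) + (0.055 − 0.021 + 0.47²/2)·1] / 0.4700 = [0.0308 + 0.1444] / 0.4700 = 0.3728 ≈ 0.37
d₂ = d₁ − σ√T = 0.3728 − 0.4700 = -0.0972 ≈ -0.10
exp(−qT) = exp(−0.021·1) = 0.9792;  exp(−rT) = exp(−0.055·1) = 0.9465
C = 330·0.9792·N(0.37) − 320·0.9465·N(-0.10) = 330·0.9792·0.6443 − 320·0.9465·0.4602 = 208.1965 − 139.3854 = 68.8111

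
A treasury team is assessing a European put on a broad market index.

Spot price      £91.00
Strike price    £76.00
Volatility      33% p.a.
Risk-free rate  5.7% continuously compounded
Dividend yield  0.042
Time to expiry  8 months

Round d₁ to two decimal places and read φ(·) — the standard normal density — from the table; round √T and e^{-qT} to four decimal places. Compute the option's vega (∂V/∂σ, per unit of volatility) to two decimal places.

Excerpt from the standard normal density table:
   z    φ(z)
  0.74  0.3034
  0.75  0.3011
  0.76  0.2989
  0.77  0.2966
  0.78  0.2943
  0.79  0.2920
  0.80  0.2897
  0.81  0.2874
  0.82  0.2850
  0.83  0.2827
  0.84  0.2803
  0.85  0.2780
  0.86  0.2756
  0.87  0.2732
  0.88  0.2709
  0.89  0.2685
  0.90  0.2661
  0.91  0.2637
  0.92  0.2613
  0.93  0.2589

σ√T = 0.33 × 0.8165 = 0.2694
ln(S/K) + (r − q + σ²/2)T = ln(91/76) + (0.057 − 0.042 + 0.33²/2)·0.6667 = 0.1801 + 0.0463 = 0.2264
d₁ = 0.2264 / 0.2694 = 0.8403 ⇒ 0.84
√T = √0.6667 = 0.8165
φ(d₁) = φ(0.84) = 0.2803
e^(−qT) = e^(−0.042·0.6667) = 0.9724
vega = S·e^(−qT)·φ(d₁)·√T = 91·0.9724·0.2803·0.8165 = 20.2519

20.25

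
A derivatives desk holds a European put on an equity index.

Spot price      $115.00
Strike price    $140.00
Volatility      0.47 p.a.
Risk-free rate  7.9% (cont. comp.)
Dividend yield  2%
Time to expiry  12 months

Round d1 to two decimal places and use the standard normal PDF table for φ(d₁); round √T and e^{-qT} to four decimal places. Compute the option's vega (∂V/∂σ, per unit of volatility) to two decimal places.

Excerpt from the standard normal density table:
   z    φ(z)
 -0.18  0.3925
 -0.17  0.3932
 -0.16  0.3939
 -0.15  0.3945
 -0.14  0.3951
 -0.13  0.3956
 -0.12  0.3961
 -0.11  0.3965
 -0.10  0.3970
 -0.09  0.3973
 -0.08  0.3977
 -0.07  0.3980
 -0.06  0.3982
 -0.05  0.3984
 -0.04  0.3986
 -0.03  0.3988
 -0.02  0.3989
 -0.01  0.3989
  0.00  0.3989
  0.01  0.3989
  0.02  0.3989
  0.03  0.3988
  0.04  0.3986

σ√T = 0.47 × 1.0000 = 0.4700
d₁ = [ln(115/140) + (0.079 − 0.02 + 0.47²/2)·1] / 0.4700 = [-0.1967 + 0.1694] / 0.4700 = -0.0580 → -0.06
√T = √1 = 1.0000
φ(d₁) = φ(-0.06) = 0.3982
exp(−qT) = exp(−0.02·1) = 0.9802
vega = S·exp(−qT)·φ(d₁)·√T = 115·0.9802·0.3982·1.0000 = 44.8863
(Vega is the same for a European call and put with the same parameters.)

44.89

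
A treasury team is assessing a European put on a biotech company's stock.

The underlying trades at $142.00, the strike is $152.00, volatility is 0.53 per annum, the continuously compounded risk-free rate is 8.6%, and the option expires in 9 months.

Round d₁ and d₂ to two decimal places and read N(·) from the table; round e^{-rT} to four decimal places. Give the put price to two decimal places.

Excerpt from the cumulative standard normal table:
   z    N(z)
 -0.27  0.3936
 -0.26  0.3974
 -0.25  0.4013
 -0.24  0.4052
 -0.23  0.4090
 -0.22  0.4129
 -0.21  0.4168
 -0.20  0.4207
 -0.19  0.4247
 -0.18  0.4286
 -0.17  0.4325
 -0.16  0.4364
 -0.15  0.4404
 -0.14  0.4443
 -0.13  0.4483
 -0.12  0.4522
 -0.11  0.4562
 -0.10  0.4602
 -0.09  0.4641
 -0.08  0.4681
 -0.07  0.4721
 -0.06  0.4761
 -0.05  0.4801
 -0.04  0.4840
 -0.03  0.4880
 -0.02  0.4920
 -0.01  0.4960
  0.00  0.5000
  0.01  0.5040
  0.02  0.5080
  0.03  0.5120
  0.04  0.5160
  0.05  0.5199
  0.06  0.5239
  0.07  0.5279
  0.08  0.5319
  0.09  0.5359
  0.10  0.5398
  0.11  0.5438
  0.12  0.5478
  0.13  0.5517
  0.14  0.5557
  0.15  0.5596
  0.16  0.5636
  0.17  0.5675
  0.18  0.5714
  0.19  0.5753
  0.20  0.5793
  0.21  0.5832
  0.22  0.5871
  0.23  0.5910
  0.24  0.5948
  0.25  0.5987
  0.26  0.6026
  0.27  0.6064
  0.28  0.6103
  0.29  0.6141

$26.13

σ√T = 0.53 × 0.8660 = 0.4590
d₁ = [ln(142/152) + (0.086 + 0.53²/2)·0.75] / 0.4590 = [-0.0681 + 0.1698] / 0.4590 = 0.2218 ⇒ 0.22
d₂ = d₁ − σ√T = 0.2218 − 0.4590 = -0.2372 ⇒ -0.24
e^(−rT) = e^(−0.086·0.75) = 0.9375
P = 152·0.9375·N(0.24) − 142·N(-0.22) = 152·0.9375·0.5948 − 142·0.4129 = 84.7590 − 58.6318 = 26.1272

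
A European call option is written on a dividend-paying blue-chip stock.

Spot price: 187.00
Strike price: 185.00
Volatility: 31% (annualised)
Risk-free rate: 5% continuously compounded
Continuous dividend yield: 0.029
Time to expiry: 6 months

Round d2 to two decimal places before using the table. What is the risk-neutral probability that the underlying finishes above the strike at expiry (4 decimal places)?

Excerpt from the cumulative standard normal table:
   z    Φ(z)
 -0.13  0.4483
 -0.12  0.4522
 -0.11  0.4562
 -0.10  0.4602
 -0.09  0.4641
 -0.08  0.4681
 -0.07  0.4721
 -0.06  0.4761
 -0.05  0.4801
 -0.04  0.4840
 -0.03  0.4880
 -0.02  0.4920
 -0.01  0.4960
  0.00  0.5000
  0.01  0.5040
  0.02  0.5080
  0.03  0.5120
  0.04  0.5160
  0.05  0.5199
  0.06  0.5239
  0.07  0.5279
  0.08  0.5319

T = 0.5;  σ√T = 0.2192
ln(S/K) + (r − q + σ²/2)T = ln(187/185) + (0.05 − 0.029 + 0.31²/2)·0.5 = 0.0108 + 0.0345 = 0.0453
d₁ = 0.0453 / 0.2192 = 0.2066 → 0.21
d₂ = d₁ − σ√T = 0.2066 − 0.2192 = -0.0126 → -0.01
Risk-neutral Pr[S_T > K] = N(d₂) = N(-0.01) = 0.4960

0.4960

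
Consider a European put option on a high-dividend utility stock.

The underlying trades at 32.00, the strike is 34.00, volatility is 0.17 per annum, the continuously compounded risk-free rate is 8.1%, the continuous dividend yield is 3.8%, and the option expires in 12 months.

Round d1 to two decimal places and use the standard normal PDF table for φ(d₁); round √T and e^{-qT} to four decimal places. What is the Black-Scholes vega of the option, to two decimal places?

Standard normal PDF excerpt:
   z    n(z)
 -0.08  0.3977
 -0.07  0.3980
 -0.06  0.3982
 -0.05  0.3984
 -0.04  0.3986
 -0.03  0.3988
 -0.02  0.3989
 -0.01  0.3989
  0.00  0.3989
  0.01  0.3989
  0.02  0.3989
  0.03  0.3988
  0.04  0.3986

σ√T = 0.17 × 1.0000 = 0.1700
ln(S/K) + (r − q + σ²/2)T = ln(32/34) + (0.081 − 0.038 + 0.17²/2)·1 = -0.0606 + 0.0575 = -0.0032
d₁ = -0.0032 / 0.1700 = -0.0187 → -0.02
√T = √1 = 1.0000
φ(d₁) = φ(-0.02) = 0.3989
e^(−qT) = e^(−0.038·1) = 0.9627
vega = S·e^(−qT)·φ(d₁)·√T = 32·0.9627·0.3989·1.0000 = 12.2887

12.29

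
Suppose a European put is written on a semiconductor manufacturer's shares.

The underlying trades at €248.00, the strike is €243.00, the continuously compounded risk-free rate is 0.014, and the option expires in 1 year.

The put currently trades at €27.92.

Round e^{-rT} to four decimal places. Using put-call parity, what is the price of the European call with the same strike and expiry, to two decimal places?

exp(−rT) = exp(−0.014·1) = 0.9861
Put-call parity: C − P = S − K·e^(−rT) = 248 − 243·0.9861 = 248 − 239.6223 = 8.3777
C = P + (C − P) = 27.92 + (8.3777) = 36.2977

€36.30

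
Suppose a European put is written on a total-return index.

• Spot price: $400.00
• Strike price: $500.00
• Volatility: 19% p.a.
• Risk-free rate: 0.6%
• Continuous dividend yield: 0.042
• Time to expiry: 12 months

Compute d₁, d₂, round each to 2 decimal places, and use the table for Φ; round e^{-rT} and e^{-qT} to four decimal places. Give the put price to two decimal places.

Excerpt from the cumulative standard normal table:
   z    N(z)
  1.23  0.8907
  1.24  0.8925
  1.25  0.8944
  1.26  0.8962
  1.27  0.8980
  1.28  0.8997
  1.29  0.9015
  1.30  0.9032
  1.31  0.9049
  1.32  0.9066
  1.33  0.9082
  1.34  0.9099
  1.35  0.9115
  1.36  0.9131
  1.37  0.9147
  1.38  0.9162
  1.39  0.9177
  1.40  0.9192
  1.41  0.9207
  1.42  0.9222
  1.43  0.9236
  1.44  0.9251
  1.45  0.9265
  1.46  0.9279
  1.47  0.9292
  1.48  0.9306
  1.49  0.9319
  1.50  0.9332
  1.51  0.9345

σ√T = 0.19 × 1.0000 = 0.1900
d₁ = [ln(400/500) + (0.006 − 0.042 + 0.19²/2)·1] / 0.1900 = [-0.2231 − 0.0180] / 0.1900 = -1.2689 → -1.27
d₂ = d₁ − σ√T = -1.2689 − 0.1900 = -1.4589 → -1.46
exp(−qT) = exp(−0.042·1) = 0.9589;  exp(−rT) = exp(−0.006·1) = 0.9940
N(−d₂) = N(1.46) = 0.9279;  N(−d₁) = N(1.27) = 0.8980
P = 500·0.9940·0.9279 − 400·0.9589·0.8980 = 461.1663 − 344.4369 = 116.7294

$116.73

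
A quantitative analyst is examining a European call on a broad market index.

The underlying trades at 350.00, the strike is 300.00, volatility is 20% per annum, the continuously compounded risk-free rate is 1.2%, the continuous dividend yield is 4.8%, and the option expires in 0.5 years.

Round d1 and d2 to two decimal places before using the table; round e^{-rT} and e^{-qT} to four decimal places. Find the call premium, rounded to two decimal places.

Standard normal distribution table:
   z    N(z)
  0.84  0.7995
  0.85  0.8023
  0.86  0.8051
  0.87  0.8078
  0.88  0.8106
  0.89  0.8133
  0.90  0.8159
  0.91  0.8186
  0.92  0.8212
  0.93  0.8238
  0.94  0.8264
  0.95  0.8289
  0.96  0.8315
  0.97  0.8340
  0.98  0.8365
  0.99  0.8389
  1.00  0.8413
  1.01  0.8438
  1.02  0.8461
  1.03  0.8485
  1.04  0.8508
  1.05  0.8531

T = 0.5;  σ√T = 0.1414
d₁ = [ln(350/300) + (0.012 − 0.048 + 0.2²/2)·0.5] / 0.1414 = [0.1542 − 0.0080] / 0.1414 = 1.0334 ≈ 1.03
d₂ = d₁ − σ√T = 1.0334 − 0.1414 = 0.8920 ≈ 0.89
e^(−qT) = e^(−0.048·0.5) = 0.9763;  e^(−rT) = e^(−0.012·0.5) = 0.9940
C = 350·0.9763·N(1.03) − 300·0.9940·N(0.89) = 350·0.9763·0.8485 − 300·0.9940·0.8133 = 289.9367 − 242.5261 = 47.4106

47.41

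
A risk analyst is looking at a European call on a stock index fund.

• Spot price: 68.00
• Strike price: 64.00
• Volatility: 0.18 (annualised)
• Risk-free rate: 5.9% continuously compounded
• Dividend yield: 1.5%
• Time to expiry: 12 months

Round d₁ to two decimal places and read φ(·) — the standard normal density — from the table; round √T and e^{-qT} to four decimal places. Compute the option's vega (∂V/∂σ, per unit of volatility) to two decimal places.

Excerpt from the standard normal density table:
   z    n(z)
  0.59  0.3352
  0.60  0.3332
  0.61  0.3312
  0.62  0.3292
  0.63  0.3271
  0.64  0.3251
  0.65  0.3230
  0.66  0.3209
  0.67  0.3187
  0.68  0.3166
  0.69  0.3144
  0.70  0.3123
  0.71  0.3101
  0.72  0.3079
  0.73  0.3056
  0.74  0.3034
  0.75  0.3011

σ√T = 0.18·√1 = 0.1800
d₁ = [ln(68/64) + (0.059 − 0.015 + 0.18²/2)·1] / 0.1800 = [0.0606 + 0.0602] / 0.1800 = 0.6712 ≈ 0.67
√T = √1 = 1.0000
φ(d₁) = φ(0.67) = 0.3187
e^(−qT) = e^(−0.015·1) = 0.9851
vega = S·e^(−qT)·φ(d₁)·√T = 68·0.9851·0.3187·1.0000 = 21.3487

21.35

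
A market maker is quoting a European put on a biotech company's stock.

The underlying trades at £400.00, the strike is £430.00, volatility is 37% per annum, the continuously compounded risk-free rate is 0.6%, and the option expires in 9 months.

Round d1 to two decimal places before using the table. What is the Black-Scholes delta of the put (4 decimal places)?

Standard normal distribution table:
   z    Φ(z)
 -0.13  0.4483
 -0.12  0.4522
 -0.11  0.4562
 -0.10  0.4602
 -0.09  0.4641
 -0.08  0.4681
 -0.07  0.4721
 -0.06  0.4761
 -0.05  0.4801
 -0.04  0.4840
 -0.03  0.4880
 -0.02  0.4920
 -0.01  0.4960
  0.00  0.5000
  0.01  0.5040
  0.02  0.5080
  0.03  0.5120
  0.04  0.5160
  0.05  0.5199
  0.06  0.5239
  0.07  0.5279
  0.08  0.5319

-0.5199

σ√T = 0.37 × 0.8660 = 0.3204
ln(S/K) + (r + σ²/2)T = ln(400/430) + (0.006 + 0.37²/2)·0.75 = -0.0723 + 0.0558 = -0.0165
d₁ = -0.0165 / 0.3204 = -0.0514 → -0.05
N(d₁) = N(-0.05) = 0.4801
Δ_put = N(d₁) − 1 = 0.4801 − 1 = -0.5199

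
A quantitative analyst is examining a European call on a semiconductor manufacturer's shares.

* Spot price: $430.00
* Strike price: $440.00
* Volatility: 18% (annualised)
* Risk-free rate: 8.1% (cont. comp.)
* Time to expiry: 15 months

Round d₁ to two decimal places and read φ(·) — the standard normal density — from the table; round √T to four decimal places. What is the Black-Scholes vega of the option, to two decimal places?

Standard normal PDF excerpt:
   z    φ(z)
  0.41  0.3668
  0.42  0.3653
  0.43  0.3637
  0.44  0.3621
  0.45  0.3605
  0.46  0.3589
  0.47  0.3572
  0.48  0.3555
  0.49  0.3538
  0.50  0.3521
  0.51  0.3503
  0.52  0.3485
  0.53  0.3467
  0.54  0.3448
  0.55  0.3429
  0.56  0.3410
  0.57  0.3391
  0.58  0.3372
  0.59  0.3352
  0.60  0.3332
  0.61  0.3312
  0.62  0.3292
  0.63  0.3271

σ√T = 0.18 × 1.1180 = 0.2012
d₁ = [ln(430/440) + (0.081 + 0.18²/2)·1.25] / 0.2012 = [-0.0230 + 0.1215] / 0.2012 = 0.4895 → 0.49
√T = √1.25 = 1.1180
φ(d₁) = φ(0.49) = 0.3538
vega = S·φ(d₁)·√T = 430·0.3538·1.1180 = 170.0858
(Call and put vega coincide under Black-Scholes.)

170.09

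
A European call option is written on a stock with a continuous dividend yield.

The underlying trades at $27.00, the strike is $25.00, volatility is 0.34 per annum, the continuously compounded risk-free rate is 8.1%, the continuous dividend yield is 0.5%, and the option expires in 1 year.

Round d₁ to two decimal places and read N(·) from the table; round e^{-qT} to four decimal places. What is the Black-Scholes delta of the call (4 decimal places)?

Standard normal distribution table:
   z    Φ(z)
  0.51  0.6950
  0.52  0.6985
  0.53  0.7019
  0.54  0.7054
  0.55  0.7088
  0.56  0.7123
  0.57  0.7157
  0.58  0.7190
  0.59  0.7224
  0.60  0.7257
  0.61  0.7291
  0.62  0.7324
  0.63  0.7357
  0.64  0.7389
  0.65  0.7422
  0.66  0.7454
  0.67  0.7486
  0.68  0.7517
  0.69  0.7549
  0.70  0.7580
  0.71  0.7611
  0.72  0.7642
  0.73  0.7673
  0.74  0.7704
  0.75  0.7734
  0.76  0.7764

0.7287

σ√T = 0.34·√1 = 0.3400
d₁ = [ln(27/25) + (0.081 − 0.005 + ½·0.34²)·1] / (σ√T) = (0.0770 + 0.1338) / 0.3400 = 0.6199 → 0.62
N(d₁) = N(0.62) = 0.7324
Δ_call = exp(−qT)·N(d₁) = 0.9950·0.7324 = 0.7287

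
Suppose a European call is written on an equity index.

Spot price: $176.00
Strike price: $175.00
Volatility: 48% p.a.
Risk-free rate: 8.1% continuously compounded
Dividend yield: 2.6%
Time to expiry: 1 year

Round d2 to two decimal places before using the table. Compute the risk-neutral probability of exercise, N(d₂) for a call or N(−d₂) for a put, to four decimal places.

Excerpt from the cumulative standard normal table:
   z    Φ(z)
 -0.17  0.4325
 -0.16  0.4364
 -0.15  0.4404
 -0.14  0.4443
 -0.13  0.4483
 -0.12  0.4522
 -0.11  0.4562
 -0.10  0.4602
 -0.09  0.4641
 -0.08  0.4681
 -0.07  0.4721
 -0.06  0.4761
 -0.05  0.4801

0.4562

T = 1;  σ√T = 0.4800
ln(S/K) + (r − q + σ²/2)T = ln(176/175) + (0.081 − 0.026 + 0.48²/2)·1 = 0.0057 + 0.1702 = 0.1759
d₁ = 0.1759 / 0.4800 = 0.3665 → 0.37
d₂ = d₁ − σ√T = 0.3665 − 0.4800 = -0.1135 → -0.11
Pr(exercise) under Q = N(d₂) = 0.4562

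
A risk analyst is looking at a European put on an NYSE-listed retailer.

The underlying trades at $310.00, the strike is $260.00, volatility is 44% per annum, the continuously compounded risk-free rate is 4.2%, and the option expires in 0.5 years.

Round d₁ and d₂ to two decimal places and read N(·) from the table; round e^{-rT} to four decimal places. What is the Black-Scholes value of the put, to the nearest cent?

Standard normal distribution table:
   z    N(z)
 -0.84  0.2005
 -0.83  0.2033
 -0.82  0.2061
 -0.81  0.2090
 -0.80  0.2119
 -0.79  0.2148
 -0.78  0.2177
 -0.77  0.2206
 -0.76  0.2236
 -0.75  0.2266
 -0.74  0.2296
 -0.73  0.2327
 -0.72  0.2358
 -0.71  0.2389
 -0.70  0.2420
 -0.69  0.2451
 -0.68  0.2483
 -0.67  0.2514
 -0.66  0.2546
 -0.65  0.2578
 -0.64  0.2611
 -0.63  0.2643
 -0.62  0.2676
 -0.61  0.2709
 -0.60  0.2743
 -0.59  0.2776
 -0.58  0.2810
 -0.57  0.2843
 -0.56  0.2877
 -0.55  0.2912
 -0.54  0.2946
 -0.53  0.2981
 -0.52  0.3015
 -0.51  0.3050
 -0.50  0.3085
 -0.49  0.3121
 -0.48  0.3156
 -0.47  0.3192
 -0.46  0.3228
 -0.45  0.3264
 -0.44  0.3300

$13.76

σ√T = 0.44 × 0.7071 = 0.3111
d₁ = [ln(310/260) + (0.042 + ½·0.44²)·0.5] / (σ√T) = (0.1759 + 0.0694) / 0.3111 = 0.7884 ⇒ 0.79
d₂ = 0.7884 − 0.3111 = 0.4773 ⇒ 0.48
exp(−rT) = exp(−0.042·0.5) = 0.9792
N(−d₂) = N(-0.48) = 0.3156;  N(−d₁) = N(-0.79) = 0.2148
P = 260·0.9792·0.3156 − 310·0.2148 = 80.3492 − 66.5880 = 13.7612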